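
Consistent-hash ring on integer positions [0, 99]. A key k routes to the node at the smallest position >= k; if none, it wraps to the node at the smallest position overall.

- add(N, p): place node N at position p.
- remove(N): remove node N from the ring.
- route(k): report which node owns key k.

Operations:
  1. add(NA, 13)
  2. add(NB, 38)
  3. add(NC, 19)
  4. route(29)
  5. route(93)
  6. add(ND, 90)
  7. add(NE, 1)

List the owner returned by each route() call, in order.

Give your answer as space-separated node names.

Op 1: add NA@13 -> ring=[13:NA]
Op 2: add NB@38 -> ring=[13:NA,38:NB]
Op 3: add NC@19 -> ring=[13:NA,19:NC,38:NB]
Op 4: route key 29: smallest pos >= 29 is 38 -> NB
Op 5: route key 93: none >= 93, wrap to smallest pos 13 -> NA
Op 6: add ND@90 -> ring=[13:NA,19:NC,38:NB,90:ND]
Op 7: add NE@1 -> ring=[1:NE,13:NA,19:NC,38:NB,90:ND]

Answer: NB NA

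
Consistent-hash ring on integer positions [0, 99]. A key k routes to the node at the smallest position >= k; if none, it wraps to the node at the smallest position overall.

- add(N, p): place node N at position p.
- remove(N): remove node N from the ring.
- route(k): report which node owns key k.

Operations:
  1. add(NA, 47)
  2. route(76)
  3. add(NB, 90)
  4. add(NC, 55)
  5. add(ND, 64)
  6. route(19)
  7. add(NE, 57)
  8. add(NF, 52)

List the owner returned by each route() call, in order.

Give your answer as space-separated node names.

Op 1: add NA@47 -> ring=[47:NA]
Op 2: route key 76: none >= 76, wrap to smallest pos 47 -> NA
Op 3: add NB@90 -> ring=[47:NA,90:NB]
Op 4: add NC@55 -> ring=[47:NA,55:NC,90:NB]
Op 5: add ND@64 -> ring=[47:NA,55:NC,64:ND,90:NB]
Op 6: route key 19: smallest pos >= 19 is 47 -> NA
Op 7: add NE@57 -> ring=[47:NA,55:NC,57:NE,64:ND,90:NB]
Op 8: add NF@52 -> ring=[47:NA,52:NF,55:NC,57:NE,64:ND,90:NB]

Answer: NA NA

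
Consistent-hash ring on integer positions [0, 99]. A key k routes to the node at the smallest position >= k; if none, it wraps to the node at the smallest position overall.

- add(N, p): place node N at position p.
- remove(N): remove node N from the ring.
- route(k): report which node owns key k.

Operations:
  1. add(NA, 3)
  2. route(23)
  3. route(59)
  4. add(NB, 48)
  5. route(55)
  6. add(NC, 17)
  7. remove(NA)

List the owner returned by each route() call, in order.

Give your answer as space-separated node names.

Op 1: add NA@3 -> ring=[3:NA]
Op 2: route key 23: none >= 23, wrap to smallest pos 3 -> NA
Op 3: route key 59: none >= 59, wrap to smallest pos 3 -> NA
Op 4: add NB@48 -> ring=[3:NA,48:NB]
Op 5: route key 55: none >= 55, wrap to smallest pos 3 -> NA
Op 6: add NC@17 -> ring=[3:NA,17:NC,48:NB]
Op 7: remove NA -> ring=[17:NC,48:NB]

Answer: NA NA NA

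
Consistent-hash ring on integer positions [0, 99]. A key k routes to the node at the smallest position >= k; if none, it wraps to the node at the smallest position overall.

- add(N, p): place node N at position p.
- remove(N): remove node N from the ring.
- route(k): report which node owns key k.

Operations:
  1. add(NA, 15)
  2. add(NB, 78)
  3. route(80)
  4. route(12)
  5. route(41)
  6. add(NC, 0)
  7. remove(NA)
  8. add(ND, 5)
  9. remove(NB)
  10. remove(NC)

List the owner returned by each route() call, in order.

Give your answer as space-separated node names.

Op 1: add NA@15 -> ring=[15:NA]
Op 2: add NB@78 -> ring=[15:NA,78:NB]
Op 3: route key 80: none >= 80, wrap to smallest pos 15 -> NA
Op 4: route key 12: smallest pos >= 12 is 15 -> NA
Op 5: route key 41: smallest pos >= 41 is 78 -> NB
Op 6: add NC@0 -> ring=[0:NC,15:NA,78:NB]
Op 7: remove NA -> ring=[0:NC,78:NB]
Op 8: add ND@5 -> ring=[0:NC,5:ND,78:NB]
Op 9: remove NB -> ring=[0:NC,5:ND]
Op 10: remove NC -> ring=[5:ND]

Answer: NA NA NB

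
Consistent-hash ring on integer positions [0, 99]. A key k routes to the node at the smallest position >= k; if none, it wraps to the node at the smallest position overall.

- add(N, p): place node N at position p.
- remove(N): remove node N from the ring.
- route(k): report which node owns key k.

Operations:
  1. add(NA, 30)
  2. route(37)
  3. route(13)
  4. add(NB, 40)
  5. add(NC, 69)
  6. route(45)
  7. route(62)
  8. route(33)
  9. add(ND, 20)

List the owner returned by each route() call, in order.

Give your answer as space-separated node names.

Op 1: add NA@30 -> ring=[30:NA]
Op 2: route key 37: none >= 37, wrap to smallest pos 30 -> NA
Op 3: route key 13: smallest pos >= 13 is 30 -> NA
Op 4: add NB@40 -> ring=[30:NA,40:NB]
Op 5: add NC@69 -> ring=[30:NA,40:NB,69:NC]
Op 6: route key 45: smallest pos >= 45 is 69 -> NC
Op 7: route key 62: smallest pos >= 62 is 69 -> NC
Op 8: route key 33: smallest pos >= 33 is 40 -> NB
Op 9: add ND@20 -> ring=[20:ND,30:NA,40:NB,69:NC]

Answer: NA NA NC NC NB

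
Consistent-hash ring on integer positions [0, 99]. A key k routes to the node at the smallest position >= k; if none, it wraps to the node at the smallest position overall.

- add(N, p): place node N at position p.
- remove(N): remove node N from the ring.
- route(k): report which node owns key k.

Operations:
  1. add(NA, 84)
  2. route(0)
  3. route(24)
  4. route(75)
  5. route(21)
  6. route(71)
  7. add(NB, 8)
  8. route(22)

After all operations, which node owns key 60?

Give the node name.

Op 1: add NA@84 -> ring=[84:NA]
Op 2: route key 0: smallest pos >= 0 is 84 -> NA
Op 3: route key 24: smallest pos >= 24 is 84 -> NA
Op 4: route key 75: smallest pos >= 75 is 84 -> NA
Op 5: route key 21: smallest pos >= 21 is 84 -> NA
Op 6: route key 71: smallest pos >= 71 is 84 -> NA
Op 7: add NB@8 -> ring=[8:NB,84:NA]
Op 8: route key 22: smallest pos >= 22 is 84 -> NA
Final route key 60: smallest pos >= 60 is 84 -> NA

Answer: NA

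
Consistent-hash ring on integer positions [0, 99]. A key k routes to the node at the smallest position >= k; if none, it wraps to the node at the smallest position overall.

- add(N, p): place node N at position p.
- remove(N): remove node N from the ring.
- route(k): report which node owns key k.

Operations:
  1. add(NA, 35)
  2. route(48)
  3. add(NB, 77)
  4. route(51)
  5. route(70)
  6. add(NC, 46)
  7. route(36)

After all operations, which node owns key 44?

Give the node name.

Op 1: add NA@35 -> ring=[35:NA]
Op 2: route key 48: none >= 48, wrap to smallest pos 35 -> NA
Op 3: add NB@77 -> ring=[35:NA,77:NB]
Op 4: route key 51: smallest pos >= 51 is 77 -> NB
Op 5: route key 70: smallest pos >= 70 is 77 -> NB
Op 6: add NC@46 -> ring=[35:NA,46:NC,77:NB]
Op 7: route key 36: smallest pos >= 36 is 46 -> NC
Final route key 44: smallest pos >= 44 is 46 -> NC

Answer: NC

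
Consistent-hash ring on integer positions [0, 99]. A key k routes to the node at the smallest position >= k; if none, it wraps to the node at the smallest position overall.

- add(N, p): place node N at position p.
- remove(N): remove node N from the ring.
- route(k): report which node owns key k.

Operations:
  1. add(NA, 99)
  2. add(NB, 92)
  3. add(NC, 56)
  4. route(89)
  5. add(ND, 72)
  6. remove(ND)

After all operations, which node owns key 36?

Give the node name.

Op 1: add NA@99 -> ring=[99:NA]
Op 2: add NB@92 -> ring=[92:NB,99:NA]
Op 3: add NC@56 -> ring=[56:NC,92:NB,99:NA]
Op 4: route key 89: smallest pos >= 89 is 92 -> NB
Op 5: add ND@72 -> ring=[56:NC,72:ND,92:NB,99:NA]
Op 6: remove ND -> ring=[56:NC,92:NB,99:NA]
Final route key 36: smallest pos >= 36 is 56 -> NC

Answer: NC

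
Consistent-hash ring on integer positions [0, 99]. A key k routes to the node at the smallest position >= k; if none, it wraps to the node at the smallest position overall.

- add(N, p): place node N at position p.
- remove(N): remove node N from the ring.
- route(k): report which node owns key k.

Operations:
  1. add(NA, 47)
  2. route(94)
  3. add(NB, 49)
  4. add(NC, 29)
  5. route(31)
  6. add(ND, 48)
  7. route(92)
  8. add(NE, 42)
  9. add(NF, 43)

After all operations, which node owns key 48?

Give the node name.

Op 1: add NA@47 -> ring=[47:NA]
Op 2: route key 94: none >= 94, wrap to smallest pos 47 -> NA
Op 3: add NB@49 -> ring=[47:NA,49:NB]
Op 4: add NC@29 -> ring=[29:NC,47:NA,49:NB]
Op 5: route key 31: smallest pos >= 31 is 47 -> NA
Op 6: add ND@48 -> ring=[29:NC,47:NA,48:ND,49:NB]
Op 7: route key 92: none >= 92, wrap to smallest pos 29 -> NC
Op 8: add NE@42 -> ring=[29:NC,42:NE,47:NA,48:ND,49:NB]
Op 9: add NF@43 -> ring=[29:NC,42:NE,43:NF,47:NA,48:ND,49:NB]
Final route key 48: smallest pos >= 48 is 48 -> ND

Answer: ND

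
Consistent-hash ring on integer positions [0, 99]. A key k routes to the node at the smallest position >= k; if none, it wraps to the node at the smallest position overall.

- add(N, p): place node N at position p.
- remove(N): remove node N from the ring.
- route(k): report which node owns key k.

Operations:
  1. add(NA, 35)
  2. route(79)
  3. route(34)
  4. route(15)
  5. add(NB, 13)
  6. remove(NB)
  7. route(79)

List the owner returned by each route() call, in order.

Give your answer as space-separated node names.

Answer: NA NA NA NA

Derivation:
Op 1: add NA@35 -> ring=[35:NA]
Op 2: route key 79: none >= 79, wrap to smallest pos 35 -> NA
Op 3: route key 34: smallest pos >= 34 is 35 -> NA
Op 4: route key 15: smallest pos >= 15 is 35 -> NA
Op 5: add NB@13 -> ring=[13:NB,35:NA]
Op 6: remove NB -> ring=[35:NA]
Op 7: route key 79: none >= 79, wrap to smallest pos 35 -> NA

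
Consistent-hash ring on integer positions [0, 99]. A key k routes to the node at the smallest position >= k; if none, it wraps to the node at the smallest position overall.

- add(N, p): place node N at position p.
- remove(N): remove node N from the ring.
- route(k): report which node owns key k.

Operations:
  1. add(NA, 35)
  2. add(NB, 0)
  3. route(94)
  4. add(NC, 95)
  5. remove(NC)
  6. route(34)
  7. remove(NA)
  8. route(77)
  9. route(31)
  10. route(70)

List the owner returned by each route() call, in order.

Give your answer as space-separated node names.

Answer: NB NA NB NB NB

Derivation:
Op 1: add NA@35 -> ring=[35:NA]
Op 2: add NB@0 -> ring=[0:NB,35:NA]
Op 3: route key 94: none >= 94, wrap to smallest pos 0 -> NB
Op 4: add NC@95 -> ring=[0:NB,35:NA,95:NC]
Op 5: remove NC -> ring=[0:NB,35:NA]
Op 6: route key 34: smallest pos >= 34 is 35 -> NA
Op 7: remove NA -> ring=[0:NB]
Op 8: route key 77: none >= 77, wrap to smallest pos 0 -> NB
Op 9: route key 31: none >= 31, wrap to smallest pos 0 -> NB
Op 10: route key 70: none >= 70, wrap to smallest pos 0 -> NB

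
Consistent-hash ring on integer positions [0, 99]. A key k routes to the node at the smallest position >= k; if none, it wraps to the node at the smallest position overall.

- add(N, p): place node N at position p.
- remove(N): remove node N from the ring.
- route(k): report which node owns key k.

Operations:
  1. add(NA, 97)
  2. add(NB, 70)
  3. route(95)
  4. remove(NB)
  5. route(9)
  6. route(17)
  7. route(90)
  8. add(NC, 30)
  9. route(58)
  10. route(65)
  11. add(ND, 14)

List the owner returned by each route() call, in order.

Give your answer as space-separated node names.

Answer: NA NA NA NA NA NA

Derivation:
Op 1: add NA@97 -> ring=[97:NA]
Op 2: add NB@70 -> ring=[70:NB,97:NA]
Op 3: route key 95: smallest pos >= 95 is 97 -> NA
Op 4: remove NB -> ring=[97:NA]
Op 5: route key 9: smallest pos >= 9 is 97 -> NA
Op 6: route key 17: smallest pos >= 17 is 97 -> NA
Op 7: route key 90: smallest pos >= 90 is 97 -> NA
Op 8: add NC@30 -> ring=[30:NC,97:NA]
Op 9: route key 58: smallest pos >= 58 is 97 -> NA
Op 10: route key 65: smallest pos >= 65 is 97 -> NA
Op 11: add ND@14 -> ring=[14:ND,30:NC,97:NA]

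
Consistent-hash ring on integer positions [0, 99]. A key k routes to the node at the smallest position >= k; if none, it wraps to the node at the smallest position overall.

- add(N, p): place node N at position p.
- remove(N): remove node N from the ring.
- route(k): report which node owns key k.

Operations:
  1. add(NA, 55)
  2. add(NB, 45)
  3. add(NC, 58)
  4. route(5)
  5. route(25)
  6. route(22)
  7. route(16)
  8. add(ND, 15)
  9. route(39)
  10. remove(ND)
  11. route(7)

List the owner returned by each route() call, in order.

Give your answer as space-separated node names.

Answer: NB NB NB NB NB NB

Derivation:
Op 1: add NA@55 -> ring=[55:NA]
Op 2: add NB@45 -> ring=[45:NB,55:NA]
Op 3: add NC@58 -> ring=[45:NB,55:NA,58:NC]
Op 4: route key 5: smallest pos >= 5 is 45 -> NB
Op 5: route key 25: smallest pos >= 25 is 45 -> NB
Op 6: route key 22: smallest pos >= 22 is 45 -> NB
Op 7: route key 16: smallest pos >= 16 is 45 -> NB
Op 8: add ND@15 -> ring=[15:ND,45:NB,55:NA,58:NC]
Op 9: route key 39: smallest pos >= 39 is 45 -> NB
Op 10: remove ND -> ring=[45:NB,55:NA,58:NC]
Op 11: route key 7: smallest pos >= 7 is 45 -> NB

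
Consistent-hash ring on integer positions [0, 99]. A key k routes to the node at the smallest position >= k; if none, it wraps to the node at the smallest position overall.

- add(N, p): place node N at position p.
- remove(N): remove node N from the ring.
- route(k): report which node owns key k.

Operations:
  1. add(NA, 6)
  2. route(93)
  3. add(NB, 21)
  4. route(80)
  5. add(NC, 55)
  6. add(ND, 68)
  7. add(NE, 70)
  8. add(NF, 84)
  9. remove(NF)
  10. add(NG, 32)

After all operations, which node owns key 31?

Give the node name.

Op 1: add NA@6 -> ring=[6:NA]
Op 2: route key 93: none >= 93, wrap to smallest pos 6 -> NA
Op 3: add NB@21 -> ring=[6:NA,21:NB]
Op 4: route key 80: none >= 80, wrap to smallest pos 6 -> NA
Op 5: add NC@55 -> ring=[6:NA,21:NB,55:NC]
Op 6: add ND@68 -> ring=[6:NA,21:NB,55:NC,68:ND]
Op 7: add NE@70 -> ring=[6:NA,21:NB,55:NC,68:ND,70:NE]
Op 8: add NF@84 -> ring=[6:NA,21:NB,55:NC,68:ND,70:NE,84:NF]
Op 9: remove NF -> ring=[6:NA,21:NB,55:NC,68:ND,70:NE]
Op 10: add NG@32 -> ring=[6:NA,21:NB,32:NG,55:NC,68:ND,70:NE]
Final route key 31: smallest pos >= 31 is 32 -> NG

Answer: NG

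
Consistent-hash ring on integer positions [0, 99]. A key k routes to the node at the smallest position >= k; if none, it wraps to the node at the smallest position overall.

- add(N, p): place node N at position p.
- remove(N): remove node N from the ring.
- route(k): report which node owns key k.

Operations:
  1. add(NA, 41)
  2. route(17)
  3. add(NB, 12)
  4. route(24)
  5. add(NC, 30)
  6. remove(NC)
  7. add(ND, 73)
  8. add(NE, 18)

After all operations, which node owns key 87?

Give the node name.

Answer: NB

Derivation:
Op 1: add NA@41 -> ring=[41:NA]
Op 2: route key 17: smallest pos >= 17 is 41 -> NA
Op 3: add NB@12 -> ring=[12:NB,41:NA]
Op 4: route key 24: smallest pos >= 24 is 41 -> NA
Op 5: add NC@30 -> ring=[12:NB,30:NC,41:NA]
Op 6: remove NC -> ring=[12:NB,41:NA]
Op 7: add ND@73 -> ring=[12:NB,41:NA,73:ND]
Op 8: add NE@18 -> ring=[12:NB,18:NE,41:NA,73:ND]
Final route key 87: none >= 87, wrap to smallest pos 12 -> NB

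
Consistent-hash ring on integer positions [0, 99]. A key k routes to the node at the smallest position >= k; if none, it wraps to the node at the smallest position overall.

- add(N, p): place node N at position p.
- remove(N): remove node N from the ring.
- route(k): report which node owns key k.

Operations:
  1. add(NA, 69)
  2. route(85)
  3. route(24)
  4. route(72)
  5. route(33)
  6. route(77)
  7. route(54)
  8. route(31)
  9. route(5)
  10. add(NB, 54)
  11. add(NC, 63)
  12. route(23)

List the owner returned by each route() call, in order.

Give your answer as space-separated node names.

Op 1: add NA@69 -> ring=[69:NA]
Op 2: route key 85: none >= 85, wrap to smallest pos 69 -> NA
Op 3: route key 24: smallest pos >= 24 is 69 -> NA
Op 4: route key 72: none >= 72, wrap to smallest pos 69 -> NA
Op 5: route key 33: smallest pos >= 33 is 69 -> NA
Op 6: route key 77: none >= 77, wrap to smallest pos 69 -> NA
Op 7: route key 54: smallest pos >= 54 is 69 -> NA
Op 8: route key 31: smallest pos >= 31 is 69 -> NA
Op 9: route key 5: smallest pos >= 5 is 69 -> NA
Op 10: add NB@54 -> ring=[54:NB,69:NA]
Op 11: add NC@63 -> ring=[54:NB,63:NC,69:NA]
Op 12: route key 23: smallest pos >= 23 is 54 -> NB

Answer: NA NA NA NA NA NA NA NA NB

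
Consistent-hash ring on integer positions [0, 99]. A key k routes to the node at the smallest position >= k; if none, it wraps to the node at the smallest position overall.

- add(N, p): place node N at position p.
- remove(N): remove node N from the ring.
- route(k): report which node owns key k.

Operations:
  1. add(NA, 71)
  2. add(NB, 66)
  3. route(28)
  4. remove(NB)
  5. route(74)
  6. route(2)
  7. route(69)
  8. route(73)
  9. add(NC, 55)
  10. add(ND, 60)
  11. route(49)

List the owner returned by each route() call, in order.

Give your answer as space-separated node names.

Answer: NB NA NA NA NA NC

Derivation:
Op 1: add NA@71 -> ring=[71:NA]
Op 2: add NB@66 -> ring=[66:NB,71:NA]
Op 3: route key 28: smallest pos >= 28 is 66 -> NB
Op 4: remove NB -> ring=[71:NA]
Op 5: route key 74: none >= 74, wrap to smallest pos 71 -> NA
Op 6: route key 2: smallest pos >= 2 is 71 -> NA
Op 7: route key 69: smallest pos >= 69 is 71 -> NA
Op 8: route key 73: none >= 73, wrap to smallest pos 71 -> NA
Op 9: add NC@55 -> ring=[55:NC,71:NA]
Op 10: add ND@60 -> ring=[55:NC,60:ND,71:NA]
Op 11: route key 49: smallest pos >= 49 is 55 -> NC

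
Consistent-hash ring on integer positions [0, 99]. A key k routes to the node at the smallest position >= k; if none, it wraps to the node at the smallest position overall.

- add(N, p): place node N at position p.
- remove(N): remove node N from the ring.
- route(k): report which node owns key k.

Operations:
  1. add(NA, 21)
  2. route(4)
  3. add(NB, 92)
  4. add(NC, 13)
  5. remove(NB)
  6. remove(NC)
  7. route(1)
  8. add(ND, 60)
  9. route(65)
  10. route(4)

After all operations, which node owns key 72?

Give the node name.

Op 1: add NA@21 -> ring=[21:NA]
Op 2: route key 4: smallest pos >= 4 is 21 -> NA
Op 3: add NB@92 -> ring=[21:NA,92:NB]
Op 4: add NC@13 -> ring=[13:NC,21:NA,92:NB]
Op 5: remove NB -> ring=[13:NC,21:NA]
Op 6: remove NC -> ring=[21:NA]
Op 7: route key 1: smallest pos >= 1 is 21 -> NA
Op 8: add ND@60 -> ring=[21:NA,60:ND]
Op 9: route key 65: none >= 65, wrap to smallest pos 21 -> NA
Op 10: route key 4: smallest pos >= 4 is 21 -> NA
Final route key 72: none >= 72, wrap to smallest pos 21 -> NA

Answer: NA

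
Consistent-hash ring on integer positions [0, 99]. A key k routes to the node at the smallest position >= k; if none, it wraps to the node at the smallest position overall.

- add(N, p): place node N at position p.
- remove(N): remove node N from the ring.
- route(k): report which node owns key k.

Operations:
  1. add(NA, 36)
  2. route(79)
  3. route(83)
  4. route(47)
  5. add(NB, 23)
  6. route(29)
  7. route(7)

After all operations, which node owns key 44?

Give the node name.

Answer: NB

Derivation:
Op 1: add NA@36 -> ring=[36:NA]
Op 2: route key 79: none >= 79, wrap to smallest pos 36 -> NA
Op 3: route key 83: none >= 83, wrap to smallest pos 36 -> NA
Op 4: route key 47: none >= 47, wrap to smallest pos 36 -> NA
Op 5: add NB@23 -> ring=[23:NB,36:NA]
Op 6: route key 29: smallest pos >= 29 is 36 -> NA
Op 7: route key 7: smallest pos >= 7 is 23 -> NB
Final route key 44: none >= 44, wrap to smallest pos 23 -> NB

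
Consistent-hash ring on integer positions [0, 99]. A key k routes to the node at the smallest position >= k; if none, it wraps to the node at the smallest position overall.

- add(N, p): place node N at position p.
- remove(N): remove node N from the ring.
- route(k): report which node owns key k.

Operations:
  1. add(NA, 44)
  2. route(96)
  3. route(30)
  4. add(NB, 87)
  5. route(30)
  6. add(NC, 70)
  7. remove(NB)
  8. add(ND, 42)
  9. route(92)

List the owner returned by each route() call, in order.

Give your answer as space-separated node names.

Answer: NA NA NA ND

Derivation:
Op 1: add NA@44 -> ring=[44:NA]
Op 2: route key 96: none >= 96, wrap to smallest pos 44 -> NA
Op 3: route key 30: smallest pos >= 30 is 44 -> NA
Op 4: add NB@87 -> ring=[44:NA,87:NB]
Op 5: route key 30: smallest pos >= 30 is 44 -> NA
Op 6: add NC@70 -> ring=[44:NA,70:NC,87:NB]
Op 7: remove NB -> ring=[44:NA,70:NC]
Op 8: add ND@42 -> ring=[42:ND,44:NA,70:NC]
Op 9: route key 92: none >= 92, wrap to smallest pos 42 -> ND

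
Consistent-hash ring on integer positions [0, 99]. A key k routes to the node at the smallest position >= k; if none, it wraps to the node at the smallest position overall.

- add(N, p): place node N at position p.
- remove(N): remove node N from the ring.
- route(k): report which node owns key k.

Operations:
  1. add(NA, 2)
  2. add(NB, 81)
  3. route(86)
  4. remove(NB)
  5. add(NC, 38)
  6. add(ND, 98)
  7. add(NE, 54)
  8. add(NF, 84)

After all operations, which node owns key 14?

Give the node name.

Op 1: add NA@2 -> ring=[2:NA]
Op 2: add NB@81 -> ring=[2:NA,81:NB]
Op 3: route key 86: none >= 86, wrap to smallest pos 2 -> NA
Op 4: remove NB -> ring=[2:NA]
Op 5: add NC@38 -> ring=[2:NA,38:NC]
Op 6: add ND@98 -> ring=[2:NA,38:NC,98:ND]
Op 7: add NE@54 -> ring=[2:NA,38:NC,54:NE,98:ND]
Op 8: add NF@84 -> ring=[2:NA,38:NC,54:NE,84:NF,98:ND]
Final route key 14: smallest pos >= 14 is 38 -> NC

Answer: NC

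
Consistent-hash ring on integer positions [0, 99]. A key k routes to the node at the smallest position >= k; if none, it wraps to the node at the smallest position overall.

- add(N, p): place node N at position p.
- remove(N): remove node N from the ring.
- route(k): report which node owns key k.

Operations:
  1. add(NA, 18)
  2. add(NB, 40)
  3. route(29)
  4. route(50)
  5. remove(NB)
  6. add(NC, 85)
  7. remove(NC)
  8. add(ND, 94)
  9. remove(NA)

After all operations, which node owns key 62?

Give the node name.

Answer: ND

Derivation:
Op 1: add NA@18 -> ring=[18:NA]
Op 2: add NB@40 -> ring=[18:NA,40:NB]
Op 3: route key 29: smallest pos >= 29 is 40 -> NB
Op 4: route key 50: none >= 50, wrap to smallest pos 18 -> NA
Op 5: remove NB -> ring=[18:NA]
Op 6: add NC@85 -> ring=[18:NA,85:NC]
Op 7: remove NC -> ring=[18:NA]
Op 8: add ND@94 -> ring=[18:NA,94:ND]
Op 9: remove NA -> ring=[94:ND]
Final route key 62: smallest pos >= 62 is 94 -> ND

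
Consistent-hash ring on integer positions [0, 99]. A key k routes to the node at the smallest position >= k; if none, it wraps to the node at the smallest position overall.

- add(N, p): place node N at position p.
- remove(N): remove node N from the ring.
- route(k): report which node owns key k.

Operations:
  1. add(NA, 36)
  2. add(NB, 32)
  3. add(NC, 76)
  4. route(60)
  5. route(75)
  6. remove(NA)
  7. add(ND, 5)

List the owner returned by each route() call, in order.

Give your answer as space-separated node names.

Answer: NC NC

Derivation:
Op 1: add NA@36 -> ring=[36:NA]
Op 2: add NB@32 -> ring=[32:NB,36:NA]
Op 3: add NC@76 -> ring=[32:NB,36:NA,76:NC]
Op 4: route key 60: smallest pos >= 60 is 76 -> NC
Op 5: route key 75: smallest pos >= 75 is 76 -> NC
Op 6: remove NA -> ring=[32:NB,76:NC]
Op 7: add ND@5 -> ring=[5:ND,32:NB,76:NC]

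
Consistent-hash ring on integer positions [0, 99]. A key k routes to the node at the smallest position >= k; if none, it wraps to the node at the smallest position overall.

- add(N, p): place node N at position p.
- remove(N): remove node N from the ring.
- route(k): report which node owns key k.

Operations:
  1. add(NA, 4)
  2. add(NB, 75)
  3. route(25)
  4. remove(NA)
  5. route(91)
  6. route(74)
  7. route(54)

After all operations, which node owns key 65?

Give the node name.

Op 1: add NA@4 -> ring=[4:NA]
Op 2: add NB@75 -> ring=[4:NA,75:NB]
Op 3: route key 25: smallest pos >= 25 is 75 -> NB
Op 4: remove NA -> ring=[75:NB]
Op 5: route key 91: none >= 91, wrap to smallest pos 75 -> NB
Op 6: route key 74: smallest pos >= 74 is 75 -> NB
Op 7: route key 54: smallest pos >= 54 is 75 -> NB
Final route key 65: smallest pos >= 65 is 75 -> NB

Answer: NB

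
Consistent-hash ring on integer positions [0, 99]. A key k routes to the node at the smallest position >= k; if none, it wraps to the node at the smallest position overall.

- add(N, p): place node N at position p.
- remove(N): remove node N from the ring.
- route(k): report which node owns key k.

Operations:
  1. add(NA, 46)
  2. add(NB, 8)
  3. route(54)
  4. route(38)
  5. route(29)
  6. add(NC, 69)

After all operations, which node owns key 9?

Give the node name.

Answer: NA

Derivation:
Op 1: add NA@46 -> ring=[46:NA]
Op 2: add NB@8 -> ring=[8:NB,46:NA]
Op 3: route key 54: none >= 54, wrap to smallest pos 8 -> NB
Op 4: route key 38: smallest pos >= 38 is 46 -> NA
Op 5: route key 29: smallest pos >= 29 is 46 -> NA
Op 6: add NC@69 -> ring=[8:NB,46:NA,69:NC]
Final route key 9: smallest pos >= 9 is 46 -> NA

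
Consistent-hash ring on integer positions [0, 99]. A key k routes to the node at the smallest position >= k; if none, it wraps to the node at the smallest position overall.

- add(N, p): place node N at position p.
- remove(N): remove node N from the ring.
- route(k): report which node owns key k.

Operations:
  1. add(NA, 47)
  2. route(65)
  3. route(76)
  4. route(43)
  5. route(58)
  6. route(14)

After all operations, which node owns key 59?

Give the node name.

Answer: NA

Derivation:
Op 1: add NA@47 -> ring=[47:NA]
Op 2: route key 65: none >= 65, wrap to smallest pos 47 -> NA
Op 3: route key 76: none >= 76, wrap to smallest pos 47 -> NA
Op 4: route key 43: smallest pos >= 43 is 47 -> NA
Op 5: route key 58: none >= 58, wrap to smallest pos 47 -> NA
Op 6: route key 14: smallest pos >= 14 is 47 -> NA
Final route key 59: none >= 59, wrap to smallest pos 47 -> NA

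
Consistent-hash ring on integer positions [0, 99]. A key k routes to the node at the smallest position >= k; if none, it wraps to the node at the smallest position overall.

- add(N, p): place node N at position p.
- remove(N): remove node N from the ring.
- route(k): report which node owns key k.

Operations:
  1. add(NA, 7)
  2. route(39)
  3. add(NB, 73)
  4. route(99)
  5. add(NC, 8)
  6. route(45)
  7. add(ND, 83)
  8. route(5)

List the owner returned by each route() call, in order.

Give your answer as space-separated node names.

Op 1: add NA@7 -> ring=[7:NA]
Op 2: route key 39: none >= 39, wrap to smallest pos 7 -> NA
Op 3: add NB@73 -> ring=[7:NA,73:NB]
Op 4: route key 99: none >= 99, wrap to smallest pos 7 -> NA
Op 5: add NC@8 -> ring=[7:NA,8:NC,73:NB]
Op 6: route key 45: smallest pos >= 45 is 73 -> NB
Op 7: add ND@83 -> ring=[7:NA,8:NC,73:NB,83:ND]
Op 8: route key 5: smallest pos >= 5 is 7 -> NA

Answer: NA NA NB NA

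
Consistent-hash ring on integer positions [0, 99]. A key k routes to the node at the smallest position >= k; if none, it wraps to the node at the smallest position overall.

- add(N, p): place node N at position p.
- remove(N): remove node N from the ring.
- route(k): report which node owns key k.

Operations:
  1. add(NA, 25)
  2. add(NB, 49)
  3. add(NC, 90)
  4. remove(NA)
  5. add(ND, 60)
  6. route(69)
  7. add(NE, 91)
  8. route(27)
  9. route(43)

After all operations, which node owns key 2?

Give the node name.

Op 1: add NA@25 -> ring=[25:NA]
Op 2: add NB@49 -> ring=[25:NA,49:NB]
Op 3: add NC@90 -> ring=[25:NA,49:NB,90:NC]
Op 4: remove NA -> ring=[49:NB,90:NC]
Op 5: add ND@60 -> ring=[49:NB,60:ND,90:NC]
Op 6: route key 69: smallest pos >= 69 is 90 -> NC
Op 7: add NE@91 -> ring=[49:NB,60:ND,90:NC,91:NE]
Op 8: route key 27: smallest pos >= 27 is 49 -> NB
Op 9: route key 43: smallest pos >= 43 is 49 -> NB
Final route key 2: smallest pos >= 2 is 49 -> NB

Answer: NB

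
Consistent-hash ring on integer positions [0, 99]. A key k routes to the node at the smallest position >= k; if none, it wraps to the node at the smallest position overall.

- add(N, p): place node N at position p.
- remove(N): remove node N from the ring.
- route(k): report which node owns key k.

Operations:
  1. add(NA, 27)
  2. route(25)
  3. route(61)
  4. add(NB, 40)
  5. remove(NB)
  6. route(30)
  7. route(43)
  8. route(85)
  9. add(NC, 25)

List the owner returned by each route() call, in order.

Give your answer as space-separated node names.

Answer: NA NA NA NA NA

Derivation:
Op 1: add NA@27 -> ring=[27:NA]
Op 2: route key 25: smallest pos >= 25 is 27 -> NA
Op 3: route key 61: none >= 61, wrap to smallest pos 27 -> NA
Op 4: add NB@40 -> ring=[27:NA,40:NB]
Op 5: remove NB -> ring=[27:NA]
Op 6: route key 30: none >= 30, wrap to smallest pos 27 -> NA
Op 7: route key 43: none >= 43, wrap to smallest pos 27 -> NA
Op 8: route key 85: none >= 85, wrap to smallest pos 27 -> NA
Op 9: add NC@25 -> ring=[25:NC,27:NA]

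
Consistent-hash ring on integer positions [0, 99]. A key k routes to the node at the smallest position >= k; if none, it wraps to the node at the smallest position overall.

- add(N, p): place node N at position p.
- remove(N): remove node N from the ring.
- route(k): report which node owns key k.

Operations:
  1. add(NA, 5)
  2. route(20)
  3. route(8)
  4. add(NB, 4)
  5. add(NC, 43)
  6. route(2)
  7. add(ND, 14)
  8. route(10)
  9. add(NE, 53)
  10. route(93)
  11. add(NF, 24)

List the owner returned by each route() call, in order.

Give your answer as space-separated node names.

Answer: NA NA NB ND NB

Derivation:
Op 1: add NA@5 -> ring=[5:NA]
Op 2: route key 20: none >= 20, wrap to smallest pos 5 -> NA
Op 3: route key 8: none >= 8, wrap to smallest pos 5 -> NA
Op 4: add NB@4 -> ring=[4:NB,5:NA]
Op 5: add NC@43 -> ring=[4:NB,5:NA,43:NC]
Op 6: route key 2: smallest pos >= 2 is 4 -> NB
Op 7: add ND@14 -> ring=[4:NB,5:NA,14:ND,43:NC]
Op 8: route key 10: smallest pos >= 10 is 14 -> ND
Op 9: add NE@53 -> ring=[4:NB,5:NA,14:ND,43:NC,53:NE]
Op 10: route key 93: none >= 93, wrap to smallest pos 4 -> NB
Op 11: add NF@24 -> ring=[4:NB,5:NA,14:ND,24:NF,43:NC,53:NE]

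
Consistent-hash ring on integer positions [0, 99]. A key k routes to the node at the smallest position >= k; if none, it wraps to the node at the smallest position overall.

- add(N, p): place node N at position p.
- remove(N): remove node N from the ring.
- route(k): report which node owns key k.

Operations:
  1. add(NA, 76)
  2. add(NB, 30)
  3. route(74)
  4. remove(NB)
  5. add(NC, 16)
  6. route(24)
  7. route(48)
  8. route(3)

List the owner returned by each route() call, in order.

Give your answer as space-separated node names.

Op 1: add NA@76 -> ring=[76:NA]
Op 2: add NB@30 -> ring=[30:NB,76:NA]
Op 3: route key 74: smallest pos >= 74 is 76 -> NA
Op 4: remove NB -> ring=[76:NA]
Op 5: add NC@16 -> ring=[16:NC,76:NA]
Op 6: route key 24: smallest pos >= 24 is 76 -> NA
Op 7: route key 48: smallest pos >= 48 is 76 -> NA
Op 8: route key 3: smallest pos >= 3 is 16 -> NC

Answer: NA NA NA NC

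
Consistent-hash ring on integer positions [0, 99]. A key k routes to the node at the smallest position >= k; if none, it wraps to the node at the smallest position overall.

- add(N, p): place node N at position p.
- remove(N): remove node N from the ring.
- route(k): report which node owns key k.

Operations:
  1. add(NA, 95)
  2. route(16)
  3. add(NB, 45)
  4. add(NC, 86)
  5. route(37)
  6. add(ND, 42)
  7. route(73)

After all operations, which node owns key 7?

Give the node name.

Answer: ND

Derivation:
Op 1: add NA@95 -> ring=[95:NA]
Op 2: route key 16: smallest pos >= 16 is 95 -> NA
Op 3: add NB@45 -> ring=[45:NB,95:NA]
Op 4: add NC@86 -> ring=[45:NB,86:NC,95:NA]
Op 5: route key 37: smallest pos >= 37 is 45 -> NB
Op 6: add ND@42 -> ring=[42:ND,45:NB,86:NC,95:NA]
Op 7: route key 73: smallest pos >= 73 is 86 -> NC
Final route key 7: smallest pos >= 7 is 42 -> ND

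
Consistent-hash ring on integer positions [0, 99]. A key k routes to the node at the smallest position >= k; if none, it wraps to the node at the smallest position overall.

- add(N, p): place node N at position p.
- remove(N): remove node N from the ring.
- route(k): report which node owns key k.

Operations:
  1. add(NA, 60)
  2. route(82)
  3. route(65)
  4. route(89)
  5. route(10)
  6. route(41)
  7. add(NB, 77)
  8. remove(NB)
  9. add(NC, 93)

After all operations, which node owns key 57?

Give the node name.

Answer: NA

Derivation:
Op 1: add NA@60 -> ring=[60:NA]
Op 2: route key 82: none >= 82, wrap to smallest pos 60 -> NA
Op 3: route key 65: none >= 65, wrap to smallest pos 60 -> NA
Op 4: route key 89: none >= 89, wrap to smallest pos 60 -> NA
Op 5: route key 10: smallest pos >= 10 is 60 -> NA
Op 6: route key 41: smallest pos >= 41 is 60 -> NA
Op 7: add NB@77 -> ring=[60:NA,77:NB]
Op 8: remove NB -> ring=[60:NA]
Op 9: add NC@93 -> ring=[60:NA,93:NC]
Final route key 57: smallest pos >= 57 is 60 -> NA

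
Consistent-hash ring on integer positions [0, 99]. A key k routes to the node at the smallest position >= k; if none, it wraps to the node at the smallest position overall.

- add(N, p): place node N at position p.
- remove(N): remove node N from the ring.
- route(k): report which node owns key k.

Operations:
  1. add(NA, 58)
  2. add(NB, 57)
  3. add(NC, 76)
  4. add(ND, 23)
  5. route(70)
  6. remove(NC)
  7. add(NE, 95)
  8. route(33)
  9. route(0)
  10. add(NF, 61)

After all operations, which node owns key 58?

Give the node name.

Op 1: add NA@58 -> ring=[58:NA]
Op 2: add NB@57 -> ring=[57:NB,58:NA]
Op 3: add NC@76 -> ring=[57:NB,58:NA,76:NC]
Op 4: add ND@23 -> ring=[23:ND,57:NB,58:NA,76:NC]
Op 5: route key 70: smallest pos >= 70 is 76 -> NC
Op 6: remove NC -> ring=[23:ND,57:NB,58:NA]
Op 7: add NE@95 -> ring=[23:ND,57:NB,58:NA,95:NE]
Op 8: route key 33: smallest pos >= 33 is 57 -> NB
Op 9: route key 0: smallest pos >= 0 is 23 -> ND
Op 10: add NF@61 -> ring=[23:ND,57:NB,58:NA,61:NF,95:NE]
Final route key 58: smallest pos >= 58 is 58 -> NA

Answer: NA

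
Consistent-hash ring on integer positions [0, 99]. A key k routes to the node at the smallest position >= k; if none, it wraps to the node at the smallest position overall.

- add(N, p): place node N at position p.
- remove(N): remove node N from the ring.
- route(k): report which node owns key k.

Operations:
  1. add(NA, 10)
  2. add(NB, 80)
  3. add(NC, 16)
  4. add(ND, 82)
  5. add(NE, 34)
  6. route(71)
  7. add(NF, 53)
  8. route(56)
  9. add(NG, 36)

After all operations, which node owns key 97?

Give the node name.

Op 1: add NA@10 -> ring=[10:NA]
Op 2: add NB@80 -> ring=[10:NA,80:NB]
Op 3: add NC@16 -> ring=[10:NA,16:NC,80:NB]
Op 4: add ND@82 -> ring=[10:NA,16:NC,80:NB,82:ND]
Op 5: add NE@34 -> ring=[10:NA,16:NC,34:NE,80:NB,82:ND]
Op 6: route key 71: smallest pos >= 71 is 80 -> NB
Op 7: add NF@53 -> ring=[10:NA,16:NC,34:NE,53:NF,80:NB,82:ND]
Op 8: route key 56: smallest pos >= 56 is 80 -> NB
Op 9: add NG@36 -> ring=[10:NA,16:NC,34:NE,36:NG,53:NF,80:NB,82:ND]
Final route key 97: none >= 97, wrap to smallest pos 10 -> NA

Answer: NA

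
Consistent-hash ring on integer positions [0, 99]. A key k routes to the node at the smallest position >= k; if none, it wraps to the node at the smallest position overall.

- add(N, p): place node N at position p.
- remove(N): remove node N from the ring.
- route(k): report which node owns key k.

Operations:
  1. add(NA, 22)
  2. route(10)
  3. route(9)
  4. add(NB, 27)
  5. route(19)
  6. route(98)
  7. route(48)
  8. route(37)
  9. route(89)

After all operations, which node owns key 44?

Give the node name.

Answer: NA

Derivation:
Op 1: add NA@22 -> ring=[22:NA]
Op 2: route key 10: smallest pos >= 10 is 22 -> NA
Op 3: route key 9: smallest pos >= 9 is 22 -> NA
Op 4: add NB@27 -> ring=[22:NA,27:NB]
Op 5: route key 19: smallest pos >= 19 is 22 -> NA
Op 6: route key 98: none >= 98, wrap to smallest pos 22 -> NA
Op 7: route key 48: none >= 48, wrap to smallest pos 22 -> NA
Op 8: route key 37: none >= 37, wrap to smallest pos 22 -> NA
Op 9: route key 89: none >= 89, wrap to smallest pos 22 -> NA
Final route key 44: none >= 44, wrap to smallest pos 22 -> NA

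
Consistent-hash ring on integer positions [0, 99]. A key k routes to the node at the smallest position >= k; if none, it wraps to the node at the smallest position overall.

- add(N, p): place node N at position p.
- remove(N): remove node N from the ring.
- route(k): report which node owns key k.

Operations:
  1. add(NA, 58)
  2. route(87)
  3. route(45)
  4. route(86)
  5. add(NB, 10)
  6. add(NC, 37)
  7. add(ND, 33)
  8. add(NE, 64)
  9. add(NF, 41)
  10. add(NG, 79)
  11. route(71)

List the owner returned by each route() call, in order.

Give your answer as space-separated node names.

Answer: NA NA NA NG

Derivation:
Op 1: add NA@58 -> ring=[58:NA]
Op 2: route key 87: none >= 87, wrap to smallest pos 58 -> NA
Op 3: route key 45: smallest pos >= 45 is 58 -> NA
Op 4: route key 86: none >= 86, wrap to smallest pos 58 -> NA
Op 5: add NB@10 -> ring=[10:NB,58:NA]
Op 6: add NC@37 -> ring=[10:NB,37:NC,58:NA]
Op 7: add ND@33 -> ring=[10:NB,33:ND,37:NC,58:NA]
Op 8: add NE@64 -> ring=[10:NB,33:ND,37:NC,58:NA,64:NE]
Op 9: add NF@41 -> ring=[10:NB,33:ND,37:NC,41:NF,58:NA,64:NE]
Op 10: add NG@79 -> ring=[10:NB,33:ND,37:NC,41:NF,58:NA,64:NE,79:NG]
Op 11: route key 71: smallest pos >= 71 is 79 -> NG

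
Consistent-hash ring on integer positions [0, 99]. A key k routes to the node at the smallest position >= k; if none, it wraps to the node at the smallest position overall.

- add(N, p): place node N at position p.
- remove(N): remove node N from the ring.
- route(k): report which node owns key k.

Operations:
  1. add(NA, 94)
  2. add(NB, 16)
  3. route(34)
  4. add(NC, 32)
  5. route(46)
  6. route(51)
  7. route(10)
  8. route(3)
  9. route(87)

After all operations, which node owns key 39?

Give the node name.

Op 1: add NA@94 -> ring=[94:NA]
Op 2: add NB@16 -> ring=[16:NB,94:NA]
Op 3: route key 34: smallest pos >= 34 is 94 -> NA
Op 4: add NC@32 -> ring=[16:NB,32:NC,94:NA]
Op 5: route key 46: smallest pos >= 46 is 94 -> NA
Op 6: route key 51: smallest pos >= 51 is 94 -> NA
Op 7: route key 10: smallest pos >= 10 is 16 -> NB
Op 8: route key 3: smallest pos >= 3 is 16 -> NB
Op 9: route key 87: smallest pos >= 87 is 94 -> NA
Final route key 39: smallest pos >= 39 is 94 -> NA

Answer: NA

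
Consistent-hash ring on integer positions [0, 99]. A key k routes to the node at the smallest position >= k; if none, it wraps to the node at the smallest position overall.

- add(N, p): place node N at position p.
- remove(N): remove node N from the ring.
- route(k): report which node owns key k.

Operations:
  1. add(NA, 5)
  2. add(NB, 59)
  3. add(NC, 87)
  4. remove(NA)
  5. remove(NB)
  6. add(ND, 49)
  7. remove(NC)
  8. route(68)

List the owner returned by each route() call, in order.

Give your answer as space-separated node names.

Answer: ND

Derivation:
Op 1: add NA@5 -> ring=[5:NA]
Op 2: add NB@59 -> ring=[5:NA,59:NB]
Op 3: add NC@87 -> ring=[5:NA,59:NB,87:NC]
Op 4: remove NA -> ring=[59:NB,87:NC]
Op 5: remove NB -> ring=[87:NC]
Op 6: add ND@49 -> ring=[49:ND,87:NC]
Op 7: remove NC -> ring=[49:ND]
Op 8: route key 68: none >= 68, wrap to smallest pos 49 -> ND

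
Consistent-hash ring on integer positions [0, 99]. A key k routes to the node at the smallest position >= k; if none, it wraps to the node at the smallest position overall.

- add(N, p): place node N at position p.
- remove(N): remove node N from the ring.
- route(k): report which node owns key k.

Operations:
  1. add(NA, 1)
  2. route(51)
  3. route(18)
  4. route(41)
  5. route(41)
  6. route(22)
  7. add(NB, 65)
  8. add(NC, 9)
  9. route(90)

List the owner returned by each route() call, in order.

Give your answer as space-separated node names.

Answer: NA NA NA NA NA NA

Derivation:
Op 1: add NA@1 -> ring=[1:NA]
Op 2: route key 51: none >= 51, wrap to smallest pos 1 -> NA
Op 3: route key 18: none >= 18, wrap to smallest pos 1 -> NA
Op 4: route key 41: none >= 41, wrap to smallest pos 1 -> NA
Op 5: route key 41: none >= 41, wrap to smallest pos 1 -> NA
Op 6: route key 22: none >= 22, wrap to smallest pos 1 -> NA
Op 7: add NB@65 -> ring=[1:NA,65:NB]
Op 8: add NC@9 -> ring=[1:NA,9:NC,65:NB]
Op 9: route key 90: none >= 90, wrap to smallest pos 1 -> NA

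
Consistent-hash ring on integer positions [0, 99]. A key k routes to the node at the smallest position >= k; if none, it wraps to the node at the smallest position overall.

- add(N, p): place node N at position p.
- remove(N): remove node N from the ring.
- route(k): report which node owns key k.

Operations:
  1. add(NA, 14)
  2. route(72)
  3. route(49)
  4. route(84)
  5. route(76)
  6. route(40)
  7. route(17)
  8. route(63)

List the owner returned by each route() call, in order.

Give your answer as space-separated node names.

Answer: NA NA NA NA NA NA NA

Derivation:
Op 1: add NA@14 -> ring=[14:NA]
Op 2: route key 72: none >= 72, wrap to smallest pos 14 -> NA
Op 3: route key 49: none >= 49, wrap to smallest pos 14 -> NA
Op 4: route key 84: none >= 84, wrap to smallest pos 14 -> NA
Op 5: route key 76: none >= 76, wrap to smallest pos 14 -> NA
Op 6: route key 40: none >= 40, wrap to smallest pos 14 -> NA
Op 7: route key 17: none >= 17, wrap to smallest pos 14 -> NA
Op 8: route key 63: none >= 63, wrap to smallest pos 14 -> NA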